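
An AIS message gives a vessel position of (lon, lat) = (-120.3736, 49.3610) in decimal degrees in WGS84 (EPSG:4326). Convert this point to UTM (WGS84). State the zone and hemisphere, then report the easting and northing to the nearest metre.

Longitude -120.3736° lies in the 6° band [-126°, -120°), giving zone 10; latitude is north of the equator, so 10N.
Zone 10 central meridian λ₀ = 6×10 − 183 = -123°; Δλ = +2.6264°.
Transverse Mercator on WGS84 with k₀ = 0.9996 gives E = 690699.286 m, N = 5470905.436 m.

Zone 10N: E 690699 m, N 5470905 m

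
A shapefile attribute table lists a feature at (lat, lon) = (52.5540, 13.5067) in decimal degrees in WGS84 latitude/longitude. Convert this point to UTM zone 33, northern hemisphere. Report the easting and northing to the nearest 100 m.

E 398800 m, N 5823700 m

Zone 33 central meridian λ₀ = 6×33 − 183 = 15°; Δλ = -1.4933°.
Transverse Mercator on WGS84 with k₀ = 0.9996 gives E = 398757.435 m, N = 5823706.144 m.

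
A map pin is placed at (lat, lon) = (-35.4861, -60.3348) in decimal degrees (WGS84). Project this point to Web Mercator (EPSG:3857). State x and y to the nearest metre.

x -6716439 m, y -4230138 m

Web Mercator is spherical with R = a = 6378137 m.
x = R·λ = 6378137 × -1.053040914 = -6716439.213 m.
y = R·ln tan(π/4 + φ/2) = 6378137 × -0.663224698 = -4230137.986 m.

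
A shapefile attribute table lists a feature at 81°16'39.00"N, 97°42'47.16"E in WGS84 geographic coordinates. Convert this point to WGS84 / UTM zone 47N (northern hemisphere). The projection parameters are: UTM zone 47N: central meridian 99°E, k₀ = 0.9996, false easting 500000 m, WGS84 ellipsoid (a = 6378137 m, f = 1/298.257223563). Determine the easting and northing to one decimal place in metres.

E 478214.3 m, N 9024421.4 m

Zone 47 central meridian λ₀ = 6×47 − 183 = 99°; Δλ = -1.2869°.
Transverse Mercator on WGS84 with k₀ = 0.9996 gives E = 478214.284 m, N = 9024421.443 m.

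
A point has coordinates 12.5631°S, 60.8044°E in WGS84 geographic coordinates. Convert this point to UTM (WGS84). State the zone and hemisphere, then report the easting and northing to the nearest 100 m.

Zone 41S: E 261400 m, N 8610200 m

Longitude 60.8044° lies in the 6° band [60°, 66°), giving zone 41; latitude is south of the equator, so 41S.
Zone 41 central meridian λ₀ = 6×41 − 183 = 63°; Δλ = -2.1956°.
Transverse Mercator on WGS84 with k₀ = 0.9996 gives E = 261443.325 m, N = 8610184.026 m.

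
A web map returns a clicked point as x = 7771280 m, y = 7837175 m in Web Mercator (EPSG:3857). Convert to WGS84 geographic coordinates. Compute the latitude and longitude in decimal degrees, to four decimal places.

lat 57.3751°, lon 69.8106°

R = 6378137 m. λ = x/R = 69.81059601°.
φ = 2·arctan(exp(y/R)) − 90° = 2·arctan(3.41698) − 90° = 57.37509771°.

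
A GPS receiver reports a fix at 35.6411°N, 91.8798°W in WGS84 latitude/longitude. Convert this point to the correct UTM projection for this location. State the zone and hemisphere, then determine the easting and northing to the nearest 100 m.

Longitude -91.8798° lies in the 6° band [-96°, -90°), giving zone 15; latitude is north of the equator, so 15N.
Zone 15 central meridian λ₀ = 6×15 − 183 = -93°; Δλ = +1.1202°.
Transverse Mercator on WGS84 with k₀ = 0.9996 gives E = 601418.527 m, N = 3944720.142 m.

Zone 15N: E 601400 m, N 3944700 m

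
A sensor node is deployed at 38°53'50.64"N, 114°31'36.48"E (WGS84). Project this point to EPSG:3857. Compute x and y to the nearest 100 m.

Web Mercator is spherical with R = a = 6378137 m.
x = R·λ = 6378137 × 1.998869742 = 12749065.058 m.
y = R·ln tan(π/4 + φ/2) = 6378137 × 0.737987541 = 4706985.640 m.

x 12749100 m, y 4707000 m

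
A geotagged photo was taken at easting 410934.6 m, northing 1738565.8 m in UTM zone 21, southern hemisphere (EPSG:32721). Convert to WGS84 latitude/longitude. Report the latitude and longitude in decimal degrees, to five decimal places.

lat -74.42280°, lon -59.97250°

Zone 21S: λ₀ = -57°, k₀ = 0.9996, false easting 500000 m, false northing 10000000 m.
Meridian distance M = (N − FN)/k₀ = -8264740.1 m.
Inverse transverse Mercator on WGS84 gives φ = -74.42280024°, λ = -59.97250037°.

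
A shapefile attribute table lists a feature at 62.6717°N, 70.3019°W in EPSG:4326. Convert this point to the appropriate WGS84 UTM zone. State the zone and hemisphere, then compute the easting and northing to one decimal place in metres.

Zone 19N: E 433319.3 m, N 6949684.9 m

Longitude -70.3019° lies in the 6° band [-72°, -66°), giving zone 19; latitude is north of the equator, so 19N.
Zone 19 central meridian λ₀ = 6×19 − 183 = -69°; Δλ = -1.3019°.
Transverse Mercator on WGS84 with k₀ = 0.9996 gives E = 433319.302 m, N = 6949684.911 m.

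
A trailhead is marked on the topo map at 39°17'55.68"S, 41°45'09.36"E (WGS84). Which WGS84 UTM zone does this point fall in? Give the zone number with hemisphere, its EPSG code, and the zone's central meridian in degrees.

UTM zone = ⌊(λ + 180)/6⌋ + 1; 41.7526° ∈ [36°, 42°) → zone 37.
Hemisphere: S (φ < 0).
Central meridian λ₀ = 6×37 − 183 = 39°.
EPSG code: 32737.

Zone 37S (EPSG:32737), central meridian 39°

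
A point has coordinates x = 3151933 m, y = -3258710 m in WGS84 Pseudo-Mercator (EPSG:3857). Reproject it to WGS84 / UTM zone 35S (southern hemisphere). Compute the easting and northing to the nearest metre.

Web Mercator inverse (R = 6378137 m) → φ = -28.07719656°, λ = 28.31429588°.
UTM 35S forward: E = 629139.032 m, N = 6893548.927 m.

E 629139 m, N 6893549 m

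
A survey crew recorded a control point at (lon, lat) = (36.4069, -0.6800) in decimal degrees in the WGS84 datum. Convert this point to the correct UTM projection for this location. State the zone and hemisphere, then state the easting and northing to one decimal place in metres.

Longitude 36.4069° lies in the 6° band [36°, 42°), giving zone 37; latitude is south of the equator, so 37S.
Zone 37 central meridian λ₀ = 6×37 − 183 = 39°; Δλ = -2.5931°.
Transverse Mercator on WGS84 with k₀ = 0.9996 gives E = 211373.893 m, N = 9924761.979 m.

Zone 37S: E 211373.9 m, N 9924762.0 m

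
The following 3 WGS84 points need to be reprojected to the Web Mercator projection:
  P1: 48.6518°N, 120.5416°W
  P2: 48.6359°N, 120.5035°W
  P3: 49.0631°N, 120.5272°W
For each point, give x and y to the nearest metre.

P1: x -13418630 m, y 6215984 m; P2: x -13414388 m, y 6213306 m; P3: x -13417027 m, y 6285575 m

Web Mercator: x = R·λ, y = R·ln tan(π/4+φ/2), R = 6378137 m.
P1 (48.6518°, -120.5416°) → (-13418629.531, 6215984.345) m.
P2 (48.6359°, -120.5035°) → (-13414388.259, 6213305.551) m.
P3 (49.0631°, -120.5272°) → (-13417026.531, 6285574.934) m.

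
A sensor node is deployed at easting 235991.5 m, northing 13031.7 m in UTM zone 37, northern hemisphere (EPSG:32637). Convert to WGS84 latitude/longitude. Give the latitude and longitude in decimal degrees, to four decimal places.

lat 0.1178°, lon 36.6281°

Zone 37N: λ₀ = 39°, k₀ = 0.9996, false easting 500000 m.
Meridian distance M = (N − FN)/k₀ = 13036.9 m.
Inverse transverse Mercator on WGS84 gives φ = 0.11780018°, λ = 36.62809961°.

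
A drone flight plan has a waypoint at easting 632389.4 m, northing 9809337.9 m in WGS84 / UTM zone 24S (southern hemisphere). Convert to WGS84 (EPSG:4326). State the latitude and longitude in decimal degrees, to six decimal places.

Zone 24S: λ₀ = -39°, k₀ = 0.9996, false easting 500000 m, false northing 10000000 m.
Meridian distance M = (N − FN)/k₀ = -190738.4 m.
Inverse transverse Mercator on WGS84 gives φ = -1.72460015°, λ = -37.80980036°.

lat -1.724600°, lon -37.809800°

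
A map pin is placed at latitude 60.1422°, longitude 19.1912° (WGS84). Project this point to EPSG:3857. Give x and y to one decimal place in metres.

Web Mercator is spherical with R = a = 6378137 m.
x = R·λ = 6378137 × 0.334949627 = 2136354.612 m.
y = R·ln tan(π/4 + φ/2) = 6378137 × 1.321932318 = 8431465.428 m.

x 2136354.6 m, y 8431465.4 m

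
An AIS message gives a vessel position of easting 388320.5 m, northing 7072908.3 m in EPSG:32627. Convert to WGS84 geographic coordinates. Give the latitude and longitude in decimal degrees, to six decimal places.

lat 63.765900°, lon -23.264700°

Zone 27N: λ₀ = -21°, k₀ = 0.9996, false easting 500000 m.
Meridian distance M = (N − FN)/k₀ = 7075738.6 m.
Inverse transverse Mercator on WGS84 gives φ = 63.76589963°, λ = -23.26470032°.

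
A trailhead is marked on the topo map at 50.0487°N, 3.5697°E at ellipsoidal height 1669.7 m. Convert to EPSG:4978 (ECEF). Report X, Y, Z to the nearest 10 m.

X 4096820 m, Y 255580 m, Z 4867550 m

WGS84: a = 6378137 m, e² = 0.006694380; N(φ) = a/√(1−e²sin²φ) = 6390720.018 m.
X = (N+h)·cosφ·cosλ = 4096821.091 m; Y = (N+h)·cosφ·sinλ = 255575.091 m; Z = (N(1−e²)+h)·sinφ = 4867549.152 m.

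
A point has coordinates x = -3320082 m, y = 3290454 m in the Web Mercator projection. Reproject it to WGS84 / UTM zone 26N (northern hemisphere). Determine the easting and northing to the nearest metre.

E 223043 m, N 3136835 m

Web Mercator inverse (R = 6378137 m) → φ = 28.32850309°, λ = -29.82480405°.
UTM 26N forward: E = 223042.866 m, N = 3136834.633 m.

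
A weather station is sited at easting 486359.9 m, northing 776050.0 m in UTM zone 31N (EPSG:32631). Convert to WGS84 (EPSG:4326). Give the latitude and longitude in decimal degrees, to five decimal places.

Zone 31N: λ₀ = 3°, k₀ = 0.9996, false easting 500000 m.
Meridian distance M = (N − FN)/k₀ = 776360.5 m.
Inverse transverse Mercator on WGS84 gives φ = 7.02079972°, λ = 2.87650007°.

lat 7.02080°, lon 2.87650°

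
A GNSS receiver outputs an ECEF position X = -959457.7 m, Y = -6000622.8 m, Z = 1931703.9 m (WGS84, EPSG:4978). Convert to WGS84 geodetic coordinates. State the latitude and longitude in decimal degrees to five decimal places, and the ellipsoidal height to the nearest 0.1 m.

lat 17.74580°, lon -99.08430°, h 315.8 m

λ = atan2(Y, X) = -99.08430030°; p = √(X²+Y²) = 6076844.0 m.
Bowring's method on WGS84 (a = 6378137 m, b = 6356752.314 m) gives φ = 17.74579957°, h = 315.796 m.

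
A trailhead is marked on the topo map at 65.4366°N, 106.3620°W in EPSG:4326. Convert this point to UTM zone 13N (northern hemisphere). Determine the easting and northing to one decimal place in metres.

Zone 13 central meridian λ₀ = 6×13 − 183 = -105°; Δλ = -1.3620°.
Transverse Mercator on WGS84 with k₀ = 0.9996 gives E = 436826.705 m, N = 7257797.163 m.

E 436826.7 m, N 7257797.2 m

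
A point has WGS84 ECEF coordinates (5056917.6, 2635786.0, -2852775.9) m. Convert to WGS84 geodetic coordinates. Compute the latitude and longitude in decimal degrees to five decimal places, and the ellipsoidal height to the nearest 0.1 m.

λ = atan2(Y, X) = 27.52959978°; p = √(X²+Y²) = 5702612.0 m.
Bowring's method on WGS84 (a = 6378137 m, b = 6356752.314 m) gives φ = -26.73110043°, h = 2532.254 m.

lat -26.73110°, lon 27.52960°, h 2532.3 m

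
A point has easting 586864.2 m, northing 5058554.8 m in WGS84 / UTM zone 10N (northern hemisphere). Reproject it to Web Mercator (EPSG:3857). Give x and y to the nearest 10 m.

x -13568140 m, y 5728440 m

Unproject from UTM 10N (λ₀ = -123°) → φ = 45.67510039°, λ = -121.88470007°.
Web Mercator (R = 6378137 m): x = -13568142.747 m, y = 5728435.822 m.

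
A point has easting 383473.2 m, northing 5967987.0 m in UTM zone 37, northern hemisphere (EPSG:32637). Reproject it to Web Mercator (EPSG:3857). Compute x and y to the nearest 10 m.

Unproject from UTM 37N (λ₀ = 39°) → φ = 53.84730012°, λ = 37.22869968°.
Web Mercator (R = 6378137 m): x = 4144279.892 m, y = 7141289.642 m.

x 4144280 m, y 7141290 m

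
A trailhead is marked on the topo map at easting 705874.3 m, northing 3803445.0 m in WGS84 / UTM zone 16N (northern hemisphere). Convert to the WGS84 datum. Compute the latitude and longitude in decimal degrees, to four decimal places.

Zone 16N: λ₀ = -87°, k₀ = 0.9996, false easting 500000 m.
Meridian distance M = (N − FN)/k₀ = 3804967.0 m.
Inverse transverse Mercator on WGS84 gives φ = 34.35190014°, λ = -84.76159965°.

lat 34.3519°, lon -84.7616°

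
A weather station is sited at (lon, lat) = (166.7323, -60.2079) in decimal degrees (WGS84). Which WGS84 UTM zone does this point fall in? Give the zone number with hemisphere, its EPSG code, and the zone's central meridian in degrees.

UTM zone = ⌊(λ + 180)/6⌋ + 1; 166.7323° ∈ [162°, 168°) → zone 58.
Hemisphere: S (φ < 0).
Central meridian λ₀ = 6×58 − 183 = 165°.
EPSG code: 32758.

Zone 58S (EPSG:32758), central meridian 165°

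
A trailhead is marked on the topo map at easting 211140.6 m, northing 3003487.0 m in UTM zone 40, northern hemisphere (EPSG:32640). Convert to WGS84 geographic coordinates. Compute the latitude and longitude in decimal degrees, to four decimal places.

Zone 40N: λ₀ = 57°, k₀ = 0.9996, false easting 500000 m.
Meridian distance M = (N − FN)/k₀ = 3004688.9 m.
Inverse transverse Mercator on WGS84 gives φ = 27.12370023°, λ = 54.08609995°.

lat 27.1237°, lon 54.0861°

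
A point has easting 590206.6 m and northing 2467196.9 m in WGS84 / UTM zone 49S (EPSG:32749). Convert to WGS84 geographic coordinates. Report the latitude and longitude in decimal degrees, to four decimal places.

lat -67.8957°, lon 113.1485°

Zone 49S: λ₀ = 111°, k₀ = 0.9996, false easting 500000 m, false northing 10000000 m.
Meridian distance M = (N − FN)/k₀ = -7535817.4 m.
Inverse transverse Mercator on WGS84 gives φ = -67.89570021°, λ = 113.14849985°.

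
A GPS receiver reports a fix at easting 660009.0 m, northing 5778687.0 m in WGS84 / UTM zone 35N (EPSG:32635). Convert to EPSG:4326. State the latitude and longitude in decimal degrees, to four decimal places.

Zone 35N: λ₀ = 27°, k₀ = 0.9996, false easting 500000 m.
Meridian distance M = (N − FN)/k₀ = 5780999.4 m.
Inverse transverse Mercator on WGS84 gives φ = 52.13549968°, λ = 29.33799998°.

lat 52.1355°, lon 29.3380°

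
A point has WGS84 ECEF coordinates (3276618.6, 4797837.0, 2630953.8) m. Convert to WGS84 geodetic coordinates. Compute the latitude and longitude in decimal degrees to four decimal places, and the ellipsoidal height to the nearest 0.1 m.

λ = atan2(Y, X) = 55.66940013°; p = √(X²+Y²) = 5809945.7 m.
Bowring's method on WGS84 (a = 6378137 m, b = 6356752.314 m) gives φ = 24.50760014°, h = 3399.841 m.

lat 24.5076°, lon 55.6694°, h 3399.8 m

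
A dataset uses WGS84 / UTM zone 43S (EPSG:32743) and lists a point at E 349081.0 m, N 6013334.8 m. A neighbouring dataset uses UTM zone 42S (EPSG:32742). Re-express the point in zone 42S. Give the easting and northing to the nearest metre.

E 889881 m, N 6005970 m

UTM 43S → geographic: φ = -36.01280001°, λ = 73.32530028°.
UTM 42S (λ₀ = 69°) forward: E = 889881.140 m, N = 6005969.627 m.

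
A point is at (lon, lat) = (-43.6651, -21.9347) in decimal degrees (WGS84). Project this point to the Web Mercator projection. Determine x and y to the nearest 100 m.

Web Mercator is spherical with R = a = 6378137 m.
x = R·λ = 6378137 × -0.762099763 = -4860776.697 m.
y = R·ln tan(π/4 + φ/2) = 6378137 × -0.392542053 = -2503686.993 m.

x -4860800 m, y -2503700 m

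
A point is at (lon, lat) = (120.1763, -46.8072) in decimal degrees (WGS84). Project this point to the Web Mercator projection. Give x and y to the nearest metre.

x 13377965 m, y -5910661 m

Web Mercator is spherical with R = a = 6378137 m.
x = R·λ = 6378137 × 2.097472118 = 13377964.521 m.
y = R·ln tan(π/4 + φ/2) = 6378137 × -0.926706465 = -5910660.790 m.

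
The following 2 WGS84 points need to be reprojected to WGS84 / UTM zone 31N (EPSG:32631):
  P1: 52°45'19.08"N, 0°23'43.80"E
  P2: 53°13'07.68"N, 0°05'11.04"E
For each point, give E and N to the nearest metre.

UTM zone 31N: λ₀ = 3°, k₀ = 0.9996.
P1 (52.7553°, 0.3955°) → (324240.587, 5848231.245) m.
P2 (53.2188°, 0.0864°) → (305480.833, 5900573.403) m.

P1: E 324241 m, N 5848231 m; P2: E 305481 m, N 5900573 m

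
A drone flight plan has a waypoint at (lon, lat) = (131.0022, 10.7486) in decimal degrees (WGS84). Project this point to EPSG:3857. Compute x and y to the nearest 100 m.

x 14583100 m, y 1203600 m

Web Mercator is spherical with R = a = 6378137 m.
x = R·λ = 6378137 × 2.286419717 = 14583098.197 m.
y = R·ln tan(π/4 + φ/2) = 6378137 × 0.188708606 = 1203609.341 m.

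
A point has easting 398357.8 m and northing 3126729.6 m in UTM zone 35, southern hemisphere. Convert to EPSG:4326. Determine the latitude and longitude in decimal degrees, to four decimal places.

lat -61.9782°, lon 25.0606°

Zone 35S: λ₀ = 27°, k₀ = 0.9996, false easting 500000 m, false northing 10000000 m.
Meridian distance M = (N − FN)/k₀ = -6876020.8 m.
Inverse transverse Mercator on WGS84 gives φ = -61.97820007°, λ = 25.06060083°.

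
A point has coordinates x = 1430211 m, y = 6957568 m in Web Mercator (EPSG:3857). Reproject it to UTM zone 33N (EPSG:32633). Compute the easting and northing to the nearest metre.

Web Mercator inverse (R = 6378137 m) → φ = 52.86230188°, λ = 12.84780401°.
UTM 33N forward: E = 355115.441 m, N = 5859122.627 m.

E 355115 m, N 5859123 m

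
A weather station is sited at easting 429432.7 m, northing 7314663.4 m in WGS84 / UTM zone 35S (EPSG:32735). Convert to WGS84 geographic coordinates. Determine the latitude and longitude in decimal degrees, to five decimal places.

Zone 35S: λ₀ = 27°, k₀ = 0.9996, false easting 500000 m, false northing 10000000 m.
Meridian distance M = (N − FN)/k₀ = -2686411.2 m.
Inverse transverse Mercator on WGS84 gives φ = -24.27939966°, λ = 26.30470042°.

lat -24.27940°, lon 26.30470°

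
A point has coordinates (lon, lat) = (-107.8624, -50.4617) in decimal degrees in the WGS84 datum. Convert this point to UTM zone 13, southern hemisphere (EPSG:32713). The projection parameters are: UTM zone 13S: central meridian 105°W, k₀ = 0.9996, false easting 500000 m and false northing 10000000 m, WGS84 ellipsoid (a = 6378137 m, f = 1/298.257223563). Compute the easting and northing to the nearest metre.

Zone 13 central meridian λ₀ = 6×13 − 183 = -105°; Δλ = -2.8624°.
Transverse Mercator on WGS84 with k₀ = 0.9996 gives E = 296847.381 m, N = 4406118.336 m.

E 296847 m, N 4406118 m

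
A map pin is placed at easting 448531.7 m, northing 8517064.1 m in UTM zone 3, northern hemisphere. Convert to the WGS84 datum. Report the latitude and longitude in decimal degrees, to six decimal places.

lat 76.725900°, lon -167.008399°

Zone 3N: λ₀ = -165°, k₀ = 0.9996, false easting 500000 m.
Meridian distance M = (N − FN)/k₀ = 8520472.3 m.
Inverse transverse Mercator on WGS84 gives φ = 76.72589975°, λ = -167.00839945°.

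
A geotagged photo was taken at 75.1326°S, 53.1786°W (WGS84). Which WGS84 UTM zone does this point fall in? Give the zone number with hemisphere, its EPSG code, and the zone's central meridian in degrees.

Zone 22S (EPSG:32722), central meridian -51°

UTM zone = ⌊(λ + 180)/6⌋ + 1; -53.1786° ∈ [-54°, -48°) → zone 22.
Hemisphere: S (φ < 0).
Central meridian λ₀ = 6×22 − 183 = -51°.
EPSG code: 32722.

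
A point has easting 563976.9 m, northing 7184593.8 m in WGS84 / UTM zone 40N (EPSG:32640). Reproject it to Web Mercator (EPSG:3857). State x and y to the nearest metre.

x 6495014 m, y 9550607 m

Unproject from UTM 40N (λ₀ = 57°) → φ = 64.77979973°, λ = 58.34570038°.
Web Mercator (R = 6378137 m): x = 6495013.656 m, y = 9550607.374 m.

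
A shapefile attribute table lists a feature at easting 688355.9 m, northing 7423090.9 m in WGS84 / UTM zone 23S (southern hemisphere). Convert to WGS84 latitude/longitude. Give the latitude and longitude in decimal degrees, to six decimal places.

lat -23.290800°, lon -43.158300°

Zone 23S: λ₀ = -45°, k₀ = 0.9996, false easting 500000 m, false northing 10000000 m.
Meridian distance M = (N − FN)/k₀ = -2577940.3 m.
Inverse transverse Mercator on WGS84 gives φ = -23.29080024°, λ = -43.15830042°.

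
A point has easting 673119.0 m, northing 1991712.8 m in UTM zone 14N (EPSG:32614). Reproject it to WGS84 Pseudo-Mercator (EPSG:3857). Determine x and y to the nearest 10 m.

x -10838600 m, y 2038360 m

Unproject from UTM 14N (λ₀ = -99°) → φ = 18.00690045°, λ = -97.36479965°.
Web Mercator (R = 6378137 m): x = -10838599.918 m, y = 2038356.246 m.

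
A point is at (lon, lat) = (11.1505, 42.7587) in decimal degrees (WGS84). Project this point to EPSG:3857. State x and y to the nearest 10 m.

Web Mercator is spherical with R = a = 6378137 m.
x = R·λ = 6378137 × 0.194612938 = 1241267.982 m.
y = R·ln tan(π/4 + φ/2) = 6378137 × 0.827093452 = 5275315.351 m.

x 1241270 m, y 5275320 m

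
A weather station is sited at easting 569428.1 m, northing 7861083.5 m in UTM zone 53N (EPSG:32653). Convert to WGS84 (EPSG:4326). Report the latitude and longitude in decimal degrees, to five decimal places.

lat 70.84400°, lon 136.89600°

Zone 53N: λ₀ = 135°, k₀ = 0.9996, false easting 500000 m.
Meridian distance M = (N − FN)/k₀ = 7864229.2 m.
Inverse transverse Mercator on WGS84 gives φ = 70.84399982°, λ = 136.89599881°.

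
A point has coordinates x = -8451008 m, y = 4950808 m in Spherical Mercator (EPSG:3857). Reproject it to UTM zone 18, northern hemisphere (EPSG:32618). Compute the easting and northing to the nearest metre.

E 422418 m, N 4492705 m

Web Mercator inverse (R = 6378137 m) → φ = 40.58150266°, λ = -75.91669653°.
UTM 18N forward: E = 422418.334 m, N = 4492705.333 m.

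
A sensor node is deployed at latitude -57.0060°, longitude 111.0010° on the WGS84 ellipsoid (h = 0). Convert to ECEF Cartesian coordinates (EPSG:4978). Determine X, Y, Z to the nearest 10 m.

X -1247690 m, Y 3250170 m, Z -5326260 m

WGS84: a = 6378137 m, e² = 0.006694380; N(φ) = a/√(1−e²sin²φ) = 6393208.390 m.
X = (N+h)·cosφ·cosλ = -1247689.422 m; Y = (N+h)·cosφ·sinλ = 3250172.515 m; Z = (N(1−e²)+h)·sinφ = -5326263.976 m.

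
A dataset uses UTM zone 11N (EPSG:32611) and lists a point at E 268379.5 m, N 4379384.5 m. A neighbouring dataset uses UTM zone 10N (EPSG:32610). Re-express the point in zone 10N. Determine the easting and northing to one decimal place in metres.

E 784056.9 m, N 4381133.7 m

UTM 11N → geographic: φ = 39.53289975°, λ = -119.69499951°.
UTM 10N (λ₀ = -123°) forward: E = 784056.856 m, N = 4381133.738 m.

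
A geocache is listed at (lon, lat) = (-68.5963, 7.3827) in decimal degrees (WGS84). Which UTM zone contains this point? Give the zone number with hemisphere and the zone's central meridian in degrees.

UTM zone = ⌊(λ + 180)/6⌋ + 1; -68.5963° ∈ [-72°, -66°) → zone 19.
Hemisphere: N (φ ≥ 0).
Central meridian λ₀ = 6×19 − 183 = -69°.

Zone 19N, central meridian -69°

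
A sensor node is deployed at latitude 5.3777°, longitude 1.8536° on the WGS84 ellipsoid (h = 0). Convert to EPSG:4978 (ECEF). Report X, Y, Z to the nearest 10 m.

WGS84: a = 6378137 m, e² = 0.006694380; N(φ) = a/√(1−e²sin²φ) = 6378324.528 m.
X = (N+h)·cosφ·cosλ = 6346927.598 m; Y = (N+h)·cosφ·sinλ = 205403.804 m; Z = (N(1−e²)+h)·sinφ = 593780.059 m.

X 6346930 m, Y 205400 m, Z 593780 m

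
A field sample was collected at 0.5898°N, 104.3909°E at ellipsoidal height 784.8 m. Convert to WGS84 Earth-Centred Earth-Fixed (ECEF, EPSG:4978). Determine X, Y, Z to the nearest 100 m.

WGS84: a = 6378137 m, e² = 0.006694380; N(φ) = a/√(1−e²sin²φ) = 6378139.262 m.
X = (N+h)·cosφ·cosλ = -1585308.585 m; Y = (N+h)·cosφ·sinλ = 6178442.945 m; Z = (N(1−e²)+h)·sinφ = 65223.658 m.

X -1585300 m, Y 6178400 m, Z 65200 m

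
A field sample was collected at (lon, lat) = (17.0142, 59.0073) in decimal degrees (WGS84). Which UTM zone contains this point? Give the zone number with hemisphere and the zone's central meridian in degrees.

Zone 33N, central meridian 15°

UTM zone = ⌊(λ + 180)/6⌋ + 1; 17.0142° ∈ [12°, 18°) → zone 33.
Hemisphere: N (φ ≥ 0).
Central meridian λ₀ = 6×33 − 183 = 15°.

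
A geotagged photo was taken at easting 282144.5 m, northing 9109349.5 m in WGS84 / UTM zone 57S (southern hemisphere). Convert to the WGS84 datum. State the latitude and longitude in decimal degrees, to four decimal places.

lat -8.0527°, lon 157.0232°

Zone 57S: λ₀ = 159°, k₀ = 0.9996, false easting 500000 m, false northing 10000000 m.
Meridian distance M = (N − FN)/k₀ = -891006.9 m.
Inverse transverse Mercator on WGS84 gives φ = -8.05269960°, λ = 157.02319996°.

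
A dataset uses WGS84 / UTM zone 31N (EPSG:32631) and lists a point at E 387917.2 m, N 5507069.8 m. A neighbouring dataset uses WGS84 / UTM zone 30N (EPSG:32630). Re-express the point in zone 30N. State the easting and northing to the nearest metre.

UTM 31N → geographic: φ = 49.70570037°, λ = 1.44550032°.
UTM 30N (λ₀ = -3°) forward: E = 820484.087 m, N = 5515401.766 m.

E 820484 m, N 5515402 m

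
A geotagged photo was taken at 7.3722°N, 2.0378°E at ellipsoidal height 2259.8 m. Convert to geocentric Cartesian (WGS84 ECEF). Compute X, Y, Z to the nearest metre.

X 6324000 m, Y 225016 m, Z 813263 m

WGS84: a = 6378137 m, e² = 0.006694380; N(φ) = a/√(1−e²sin²φ) = 6378488.529 m.
X = (N+h)·cosφ·cosλ = 6324000.189 m; Y = (N+h)·cosφ·sinλ = 225016.298 m; Z = (N(1−e²)+h)·sinφ = 813262.999 m.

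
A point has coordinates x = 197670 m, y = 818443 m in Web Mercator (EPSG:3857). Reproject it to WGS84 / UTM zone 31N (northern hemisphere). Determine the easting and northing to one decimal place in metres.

E 364862.6 m, N 810646.4 m

Web Mercator inverse (R = 6378137 m) → φ = 7.33210429°, λ = 1.77569982°.
UTM 31N forward: E = 364862.633 m, N = 810646.387 m.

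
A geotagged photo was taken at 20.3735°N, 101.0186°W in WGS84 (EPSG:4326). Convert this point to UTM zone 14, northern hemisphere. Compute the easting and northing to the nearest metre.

Zone 14 central meridian λ₀ = 6×14 − 183 = -99°; Δλ = -2.0186°.
Transverse Mercator on WGS84 with k₀ = 0.9996 gives E = 289313.144 m, N = 2254106.142 m.

E 289313 m, N 2254106 m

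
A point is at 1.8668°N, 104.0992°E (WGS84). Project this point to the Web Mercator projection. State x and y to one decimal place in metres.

x 11588269.9 m, y 207848.0 m

Web Mercator is spherical with R = a = 6378137 m.
x = R·λ = 6378137 × 1.816873789 = 11588269.936 m.
y = R·ln tan(π/4 + φ/2) = 6378137 × 0.032587573 = 207848.003 m.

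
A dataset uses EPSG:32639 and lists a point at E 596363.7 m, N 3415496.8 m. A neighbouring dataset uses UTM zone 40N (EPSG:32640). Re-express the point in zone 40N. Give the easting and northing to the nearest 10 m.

E 22490 m, N 3425750 m

UTM 39N → geographic: φ = 30.86880030°, λ = 52.00800044°.
UTM 40N (λ₀ = 57°) forward: E = 22494.315 m, N = 3425751.615 m.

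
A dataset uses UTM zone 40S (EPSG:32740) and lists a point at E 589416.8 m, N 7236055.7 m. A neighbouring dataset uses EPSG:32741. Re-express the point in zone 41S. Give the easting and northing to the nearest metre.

UTM 40S → geographic: φ = -24.98830009°, λ = 57.88600024°.
UTM 41S (λ₀ = 63°) forward: E = -16545.114 m, N = 7226592.331 m.

E -16545 m, N 7226592 m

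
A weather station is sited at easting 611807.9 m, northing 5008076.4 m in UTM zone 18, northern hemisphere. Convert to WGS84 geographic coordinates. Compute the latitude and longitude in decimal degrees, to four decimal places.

lat 45.2173°, lon -73.5760°

Zone 18N: λ₀ = -75°, k₀ = 0.9996, false easting 500000 m.
Meridian distance M = (N − FN)/k₀ = 5010080.4 m.
Inverse transverse Mercator on WGS84 gives φ = 45.21729984°, λ = -73.57599970°.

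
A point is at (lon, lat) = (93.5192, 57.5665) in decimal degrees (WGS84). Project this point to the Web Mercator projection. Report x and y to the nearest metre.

x 10410510 m, y 7876799 m

Web Mercator is spherical with R = a = 6378137 m.
x = R·λ = 6378137 × 1.632217954 = 10410509.723 m.
y = R·ln tan(π/4 + φ/2) = 6378137 × 1.234968576 = 7876798.767 m.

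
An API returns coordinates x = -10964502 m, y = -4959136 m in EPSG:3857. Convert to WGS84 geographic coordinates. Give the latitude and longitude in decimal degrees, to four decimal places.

R = 6378137 m. λ = x/R = -98.49579729°.
φ = 2·arctan(exp(y/R)) − 90° = 2·arctan(0.45954) − 90° = -40.63829661°.

lat -40.6383°, lon -98.4958°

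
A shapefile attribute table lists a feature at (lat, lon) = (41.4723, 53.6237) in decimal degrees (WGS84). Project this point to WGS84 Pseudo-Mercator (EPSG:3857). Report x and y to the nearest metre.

x 5969363 m, y 5082257 m

Web Mercator is spherical with R = a = 6378137 m.
x = R·λ = 6378137 × 0.935910122 = 5969362.978 m.
y = R·ln tan(π/4 + φ/2) = 6378137 × 0.796824746 = 5082257.397 m.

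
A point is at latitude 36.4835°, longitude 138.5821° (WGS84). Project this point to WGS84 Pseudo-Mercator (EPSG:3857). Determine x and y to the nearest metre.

x 15426889 m, y 4367356 m

Web Mercator is spherical with R = a = 6378137 m.
x = R·λ = 6378137 × 2.418713929 = 15426888.805 m.
y = R·ln tan(π/4 + φ/2) = 6378137 × 0.684738475 = 4367355.805 m.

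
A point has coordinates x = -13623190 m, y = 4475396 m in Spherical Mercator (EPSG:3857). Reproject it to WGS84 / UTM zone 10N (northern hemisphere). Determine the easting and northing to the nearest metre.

Web Mercator inverse (R = 6378137 m) → φ = 37.25990231°, λ = -122.37919795°.
UTM 10N forward: E = 555048.242 m, N = 4123885.371 m.

E 555048 m, N 4123885 m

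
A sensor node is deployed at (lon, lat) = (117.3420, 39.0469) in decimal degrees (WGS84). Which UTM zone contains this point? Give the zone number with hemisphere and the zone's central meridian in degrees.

Zone 50N, central meridian 117°

UTM zone = ⌊(λ + 180)/6⌋ + 1; 117.3420° ∈ [114°, 120°) → zone 50.
Hemisphere: N (φ ≥ 0).
Central meridian λ₀ = 6×50 − 183 = 117°.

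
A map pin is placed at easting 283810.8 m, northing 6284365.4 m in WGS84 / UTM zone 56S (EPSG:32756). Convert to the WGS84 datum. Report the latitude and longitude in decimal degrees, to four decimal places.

lat -33.5585°, lon 150.6712°

Zone 56S: λ₀ = 153°, k₀ = 0.9996, false easting 500000 m, false northing 10000000 m.
Meridian distance M = (N − FN)/k₀ = -3717121.4 m.
Inverse transverse Mercator on WGS84 gives φ = -33.55850012°, λ = 150.67119976°.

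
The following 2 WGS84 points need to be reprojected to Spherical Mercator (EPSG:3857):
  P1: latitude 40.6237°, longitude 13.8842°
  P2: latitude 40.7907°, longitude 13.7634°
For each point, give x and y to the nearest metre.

P1: x 1545582 m, y 4956995 m; P2: x 1532135 m, y 4981519 m

Web Mercator: x = R·λ, y = R·ln tan(π/4+φ/2), R = 6378137 m.
P1 (40.6237°, 13.8842°) → (1545582.074, 4956994.945) m.
P2 (40.7907°, 13.7634°) → (1532134.680, 4981518.806) m.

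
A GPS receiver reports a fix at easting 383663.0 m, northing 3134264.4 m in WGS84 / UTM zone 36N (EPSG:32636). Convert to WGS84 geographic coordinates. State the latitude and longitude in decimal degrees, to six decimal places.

Zone 36N: λ₀ = 33°, k₀ = 0.9996, false easting 500000 m.
Meridian distance M = (N − FN)/k₀ = 3135518.6 m.
Inverse transverse Mercator on WGS84 gives φ = 28.32940011°, λ = 31.81320014°.

lat 28.329400°, lon 31.813200°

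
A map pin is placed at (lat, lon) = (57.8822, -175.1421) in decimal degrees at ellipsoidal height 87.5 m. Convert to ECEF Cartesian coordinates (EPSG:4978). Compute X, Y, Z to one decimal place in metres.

X -3387018.6 m, Y -287863.1 m, Z 5378847.8 m

WGS84: a = 6378137 m, e² = 0.006694380; N(φ) = a/√(1−e²sin²φ) = 6393506.662 m.
X = (N+h)·cosφ·cosλ = -3387018.576 m; Y = (N+h)·cosφ·sinλ = -287863.062 m; Z = (N(1−e²)+h)·sinφ = 5378847.771 m.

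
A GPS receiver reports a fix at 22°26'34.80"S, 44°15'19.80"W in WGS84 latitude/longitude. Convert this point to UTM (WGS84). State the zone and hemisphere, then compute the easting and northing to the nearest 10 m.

Zone 23S: E 576610 m, N 7517950 m

Longitude -44.2555° lies in the 6° band [-48°, -42°), giving zone 23; latitude is south of the equator, so 23S.
Zone 23 central meridian λ₀ = 6×23 − 183 = -45°; Δλ = +0.7445°.
Transverse Mercator on WGS84 with k₀ = 0.9996 gives E = 576608.490 m, N = 7517947.802 m.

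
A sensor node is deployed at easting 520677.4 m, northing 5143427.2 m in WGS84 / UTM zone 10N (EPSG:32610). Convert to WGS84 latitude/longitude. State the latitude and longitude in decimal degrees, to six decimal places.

lat 46.444100°, lon -122.730800°

Zone 10N: λ₀ = -123°, k₀ = 0.9996, false easting 500000 m.
Meridian distance M = (N − FN)/k₀ = 5145485.4 m.
Inverse transverse Mercator on WGS84 gives φ = 46.44410021°, λ = -122.73079974°.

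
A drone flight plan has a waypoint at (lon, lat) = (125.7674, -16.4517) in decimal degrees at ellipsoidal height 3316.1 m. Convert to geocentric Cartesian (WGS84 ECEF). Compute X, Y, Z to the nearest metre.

WGS84: a = 6378137 m, e² = 0.006694380; N(φ) = a/√(1−e²sin²φ) = 6379849.999 m.
X = (N+h)·cosφ·cosλ = -3578186.792 m; Y = (N+h)·cosφ·sinλ = 4967232.933 m; Z = (N(1−e²)+h)·sinφ = -1795661.569 m.

X -3578187 m, Y 4967233 m, Z -1795662 m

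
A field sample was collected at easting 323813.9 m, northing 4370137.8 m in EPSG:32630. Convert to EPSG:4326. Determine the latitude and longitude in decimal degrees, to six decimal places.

lat 39.462800°, lon -5.048000°

Zone 30N: λ₀ = -3°, k₀ = 0.9996, false easting 500000 m.
Meridian distance M = (N − FN)/k₀ = 4371886.6 m.
Inverse transverse Mercator on WGS84 gives φ = 39.46279968°, λ = -5.04799954°.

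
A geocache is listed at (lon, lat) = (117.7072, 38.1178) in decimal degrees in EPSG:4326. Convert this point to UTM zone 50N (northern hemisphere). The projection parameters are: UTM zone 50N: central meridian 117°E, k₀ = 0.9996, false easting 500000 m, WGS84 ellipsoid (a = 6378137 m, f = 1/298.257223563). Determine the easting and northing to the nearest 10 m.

E 561990 m, N 4219120 m

Zone 50 central meridian λ₀ = 6×50 − 183 = 117°; Δλ = +0.7072°.
Transverse Mercator on WGS84 with k₀ = 0.9996 gives E = 561991.196 m, N = 4219121.470 m.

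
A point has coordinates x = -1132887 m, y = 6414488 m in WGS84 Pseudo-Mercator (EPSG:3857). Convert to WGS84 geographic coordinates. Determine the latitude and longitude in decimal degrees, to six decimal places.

lat 49.816098°, lon -10.176897°

R = 6378137 m. λ = x/R = -10.17689707°.
φ = 2·arctan(exp(y/R)) − 90° = 2·arctan(2.73382) − 90° = 49.81609824°.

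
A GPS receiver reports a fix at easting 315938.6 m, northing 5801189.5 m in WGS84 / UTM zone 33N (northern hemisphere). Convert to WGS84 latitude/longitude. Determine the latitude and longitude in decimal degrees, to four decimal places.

Zone 33N: λ₀ = 15°, k₀ = 0.9996, false easting 500000 m.
Meridian distance M = (N − FN)/k₀ = 5803510.9 m.
Inverse transverse Mercator on WGS84 gives φ = 52.33010015°, λ = 12.29869960°.

lat 52.3301°, lon 12.2987°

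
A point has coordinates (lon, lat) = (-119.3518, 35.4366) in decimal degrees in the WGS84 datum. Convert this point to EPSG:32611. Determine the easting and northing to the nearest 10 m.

Zone 11 central meridian λ₀ = 6×11 − 183 = -117°; Δλ = -2.3518°.
Transverse Mercator on WGS84 with k₀ = 0.9996 gives E = 286520.690 m, N = 3924003.219 m.

E 286520 m, N 3924000 m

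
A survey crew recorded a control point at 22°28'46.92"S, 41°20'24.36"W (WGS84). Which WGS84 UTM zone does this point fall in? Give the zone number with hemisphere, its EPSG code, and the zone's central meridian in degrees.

Zone 24S (EPSG:32724), central meridian -39°

UTM zone = ⌊(λ + 180)/6⌋ + 1; -41.3401° ∈ [-42°, -36°) → zone 24.
Hemisphere: S (φ < 0).
Central meridian λ₀ = 6×24 − 183 = -39°.
EPSG code: 32724.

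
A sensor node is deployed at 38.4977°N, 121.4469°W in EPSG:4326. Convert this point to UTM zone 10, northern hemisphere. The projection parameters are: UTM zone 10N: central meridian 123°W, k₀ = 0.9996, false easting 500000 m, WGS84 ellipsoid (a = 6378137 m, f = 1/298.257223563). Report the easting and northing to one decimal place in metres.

Zone 10 central meridian λ₀ = 6×10 − 183 = -123°; Δλ = +1.5531°.
Transverse Mercator on WGS84 with k₀ = 0.9996 gives E = 635435.096 m, N = 4262181.002 m.

E 635435.1 m, N 4262181.0 m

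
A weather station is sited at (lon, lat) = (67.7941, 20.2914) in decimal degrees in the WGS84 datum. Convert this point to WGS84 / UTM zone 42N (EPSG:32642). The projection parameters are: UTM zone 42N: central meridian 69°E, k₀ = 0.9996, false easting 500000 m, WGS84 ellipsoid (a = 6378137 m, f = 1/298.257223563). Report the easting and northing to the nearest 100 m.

E 374100 m, N 2244200 m

Zone 42 central meridian λ₀ = 6×42 − 183 = 69°; Δλ = -1.2059°.
Transverse Mercator on WGS84 with k₀ = 0.9996 gives E = 374083.196 m, N = 2244187.744 m.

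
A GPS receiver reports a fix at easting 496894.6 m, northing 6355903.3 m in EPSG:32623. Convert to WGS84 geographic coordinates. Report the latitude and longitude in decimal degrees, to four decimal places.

lat 57.3460°, lon -45.0516°

Zone 23N: λ₀ = -45°, k₀ = 0.9996, false easting 500000 m.
Meridian distance M = (N − FN)/k₀ = 6358446.7 m.
Inverse transverse Mercator on WGS84 gives φ = 57.34600025°, λ = -45.05159930°.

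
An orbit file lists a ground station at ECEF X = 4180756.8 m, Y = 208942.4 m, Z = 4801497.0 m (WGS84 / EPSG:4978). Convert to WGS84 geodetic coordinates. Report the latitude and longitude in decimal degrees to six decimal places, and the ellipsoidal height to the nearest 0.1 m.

lat 49.108300°, lon 2.861101°, h 4028.3 m

λ = atan2(Y, X) = 2.86110052°; p = √(X²+Y²) = 4185974.7 m.
Bowring's method on WGS84 (a = 6378137 m, b = 6356752.314 m) gives φ = 49.10829994°, h = 4028.309 m.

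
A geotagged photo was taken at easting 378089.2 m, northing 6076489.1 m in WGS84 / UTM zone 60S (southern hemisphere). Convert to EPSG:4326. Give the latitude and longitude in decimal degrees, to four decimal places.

lat -35.4476°, lon 175.6567°

Zone 60S: λ₀ = 177°, k₀ = 0.9996, false easting 500000 m, false northing 10000000 m.
Meridian distance M = (N − FN)/k₀ = -3925080.9 m.
Inverse transverse Mercator on WGS84 gives φ = -35.44759957°, λ = 175.65669998°.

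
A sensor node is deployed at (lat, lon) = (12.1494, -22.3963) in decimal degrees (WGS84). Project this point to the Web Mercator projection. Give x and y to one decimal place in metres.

x -2493144.7 m, y 1362715.8 m

Web Mercator is spherical with R = a = 6378137 m.
x = R·λ = 6378137 × -0.390889175 = -2493144.712 m.
y = R·ln tan(π/4 + φ/2) = 6378137 × 0.213654210 = 1362715.823 m.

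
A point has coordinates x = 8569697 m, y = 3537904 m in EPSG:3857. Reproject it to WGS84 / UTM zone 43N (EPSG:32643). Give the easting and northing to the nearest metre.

Web Mercator inverse (R = 6378137 m) → φ = 30.26690239°, λ = 76.98289795°.
UTM 43N forward: E = 690750.950 m, N = 3350024.999 m.

E 690751 m, N 3350025 m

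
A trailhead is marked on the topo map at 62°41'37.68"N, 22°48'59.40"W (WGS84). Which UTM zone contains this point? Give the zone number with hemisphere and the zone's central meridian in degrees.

Zone 27N, central meridian -21°

UTM zone = ⌊(λ + 180)/6⌋ + 1; -22.8165° ∈ [-24°, -18°) → zone 27.
Hemisphere: N (φ ≥ 0).
Central meridian λ₀ = 6×27 − 183 = -21°.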